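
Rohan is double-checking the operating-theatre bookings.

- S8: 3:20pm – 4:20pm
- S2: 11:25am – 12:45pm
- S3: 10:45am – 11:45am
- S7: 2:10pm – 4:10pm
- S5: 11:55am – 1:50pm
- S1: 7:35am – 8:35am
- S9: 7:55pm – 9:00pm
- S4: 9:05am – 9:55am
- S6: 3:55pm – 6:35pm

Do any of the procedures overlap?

Sorted by start: S1, S4, S3, S2, S5, S7, S8, S6, S9.
S4 starts after S1 ends, so S1 has no further overlaps.
S3 starts after S4 ends, so S4 has no further overlaps.
S2 starts before S3 ends → S3 and S2 overlap.
That's a conflict, so the schedule is not conflict-free.

Yes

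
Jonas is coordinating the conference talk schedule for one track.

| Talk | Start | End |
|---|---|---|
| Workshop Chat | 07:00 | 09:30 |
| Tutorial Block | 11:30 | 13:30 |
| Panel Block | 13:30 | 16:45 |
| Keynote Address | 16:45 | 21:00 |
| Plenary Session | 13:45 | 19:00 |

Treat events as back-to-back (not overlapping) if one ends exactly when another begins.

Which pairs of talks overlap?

Keynote Address & Plenary Session, Panel Block & Plenary Session

Sorted by start: Workshop Chat, Tutorial Block, Panel Block, Plenary Session, Keynote Address.
Tutorial Block starts after Workshop Chat ends — done with Workshop Chat.
Panel Block starts exactly when Tutorial Block ends (back-to-back, no overlap) — done with Tutorial Block.
Plenary Session starts before Panel Block ends → Panel Block and Plenary Session overlap.
Keynote Address starts exactly when Panel Block ends (back-to-back, no overlap).
Keynote Address starts before Plenary Session ends → Plenary Session and Keynote Address overlap.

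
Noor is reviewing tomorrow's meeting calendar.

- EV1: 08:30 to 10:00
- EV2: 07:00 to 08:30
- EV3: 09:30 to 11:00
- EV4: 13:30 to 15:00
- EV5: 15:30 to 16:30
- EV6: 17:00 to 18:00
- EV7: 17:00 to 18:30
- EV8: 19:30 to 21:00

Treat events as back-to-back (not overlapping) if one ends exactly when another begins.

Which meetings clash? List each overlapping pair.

EV1 & EV3, EV6 & EV7

Sorted by start: EV2, EV1, EV3, EV4, EV5, EV6, EV7, EV8.
EV1 starts exactly when EV2 ends (back-to-back, no overlap) — done with EV2.
EV3 starts before EV1 ends → EV1 and EV3 overlap.
EV4 starts after EV1 ends — done with EV1.
EV4 starts after EV3 ends — done with EV3.
EV5 starts after EV4 ends — done with EV4.
EV6 starts after EV5 ends — done with EV5.
EV7 starts before EV6 ends → EV6 and EV7 overlap.
EV8 starts after EV6 ends.
EV8 starts after EV7 ends.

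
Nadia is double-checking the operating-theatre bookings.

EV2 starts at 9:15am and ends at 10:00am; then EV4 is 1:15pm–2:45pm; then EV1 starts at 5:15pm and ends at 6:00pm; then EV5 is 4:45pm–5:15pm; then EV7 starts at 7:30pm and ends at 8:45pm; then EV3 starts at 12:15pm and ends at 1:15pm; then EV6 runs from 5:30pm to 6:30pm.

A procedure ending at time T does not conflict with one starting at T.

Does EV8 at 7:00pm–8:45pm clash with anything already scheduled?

Yes — it overlaps EV7

EV2: ends 10:00am at or before EV8 starts 7:00pm → clear.
EV3: ends 1:15pm at or before EV8 starts 7:00pm → clear.
EV4: ends 2:45pm at or before EV8 starts 7:00pm → clear.
EV5: ends 5:15pm at or before EV8 starts 7:00pm → clear.
EV1: ends 6:00pm at or before EV8 starts 7:00pm → clear.
EV6: ends 6:30pm at or before EV8 starts 7:00pm → clear.
EV7: starts 7:30pm before EV8 ends 8:45pm, and ends 8:45pm after EV8 starts 7:00pm → overlap.
EV8 overlaps EV7.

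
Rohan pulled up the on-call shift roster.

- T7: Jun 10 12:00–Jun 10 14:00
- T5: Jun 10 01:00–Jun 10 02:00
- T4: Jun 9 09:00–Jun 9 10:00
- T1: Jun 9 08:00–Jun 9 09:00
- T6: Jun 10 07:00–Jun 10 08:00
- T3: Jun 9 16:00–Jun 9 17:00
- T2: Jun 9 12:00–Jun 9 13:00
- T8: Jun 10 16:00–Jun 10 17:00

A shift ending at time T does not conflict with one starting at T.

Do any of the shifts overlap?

Two intervals overlap when each starts before the other ends.
Sorted by start: T1, T4, T2, T3, T5, T6, T7, T8.
T4 starts exactly when T1 ends (back-to-back, no overlap), so T1 has no further overlaps.
T2 starts after T4 ends, so T4 has no further overlaps.
T3 starts after T2 ends, so T2 has no further overlaps.
T5 starts after T3 ends, so T3 has no further overlaps.
T6 starts after T5 ends, so T5 has no further overlaps.
T7 starts after T6 ends, so T6 has no further overlaps.
T8 starts after T7 ends.
Every pair is clear; the schedule has no overlaps.

No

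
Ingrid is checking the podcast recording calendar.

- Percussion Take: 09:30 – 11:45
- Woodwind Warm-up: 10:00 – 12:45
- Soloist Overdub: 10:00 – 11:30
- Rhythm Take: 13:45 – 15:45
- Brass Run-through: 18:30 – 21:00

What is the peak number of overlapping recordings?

3

Walk through starts and ends in time order (an end at T is processed before a start at T):
09:30 start Percussion Take → 1
10:00 start Soloist Overdub → 2
10:00 start Woodwind Warm-up → 3
11:30 end Soloist Overdub → 2
11:45 end Percussion Take → 1
12:45 end Woodwind Warm-up → 0
13:45 start Rhythm Take → 1
15:45 end Rhythm Take → 0
18:30 start Brass Run-through → 1
21:00 end Brass Run-through → 0
Peak is 3, at 10:00 (Percussion Take, Soloist Overdub, Woodwind Warm-up).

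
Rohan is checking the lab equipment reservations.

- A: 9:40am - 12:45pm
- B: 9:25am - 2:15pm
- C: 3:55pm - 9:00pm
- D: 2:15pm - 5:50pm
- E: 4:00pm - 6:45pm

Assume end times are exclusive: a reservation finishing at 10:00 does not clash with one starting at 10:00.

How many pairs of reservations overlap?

4

Sorted by start: B, A, D, C, E.
A starts before B ends → B and A overlap.
D starts exactly when B ends (back-to-back, no overlap) — done with B.
D starts after A ends — done with A.
C starts before D ends → D and C overlap.
E starts before D ends → D and E overlap.
E starts before C ends → C and E overlap.
Overlapping pairs: A & B, C & D, C & E, D & E — 4 in total.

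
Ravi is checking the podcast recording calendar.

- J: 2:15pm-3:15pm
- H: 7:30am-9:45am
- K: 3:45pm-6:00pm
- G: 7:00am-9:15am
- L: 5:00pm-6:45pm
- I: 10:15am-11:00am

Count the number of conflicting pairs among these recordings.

2

Check each pair: they overlap iff neither finishes before the other starts.
Sorted by start: G, H, I, J, K, L.
H starts before G ends → G and H overlap.
I starts after G ends, so nothing later overlaps G either.
I starts after H ends, so nothing later overlaps H either.
J starts after I ends, so nothing later overlaps I either.
K starts after J ends, so nothing later overlaps J either.
L starts before K ends → K and L overlap.
Overlapping pairs: G & H, K & L — 2 in total.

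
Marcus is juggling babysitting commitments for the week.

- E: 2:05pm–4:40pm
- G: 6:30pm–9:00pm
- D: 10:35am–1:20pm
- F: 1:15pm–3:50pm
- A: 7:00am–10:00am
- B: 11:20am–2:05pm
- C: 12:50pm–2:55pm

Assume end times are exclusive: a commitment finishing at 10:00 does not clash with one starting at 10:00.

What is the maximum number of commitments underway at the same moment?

Walk through starts and ends in time order (an end at T is processed before a start at T):
7:00am start A → 1
10:00am end A → 0
10:35am start D → 1
11:20am start B → 2
12:50pm start C → 3
1:15pm start F → 4
1:20pm end D → 3
2:05pm end B → 2
2:05pm start E → 3
2:55pm end C → 2
3:50pm end F → 1
4:40pm end E → 0
6:30pm start G → 1
9:00pm end G → 0
Peak is 4, at 1:15pm (B, C, D, F).

4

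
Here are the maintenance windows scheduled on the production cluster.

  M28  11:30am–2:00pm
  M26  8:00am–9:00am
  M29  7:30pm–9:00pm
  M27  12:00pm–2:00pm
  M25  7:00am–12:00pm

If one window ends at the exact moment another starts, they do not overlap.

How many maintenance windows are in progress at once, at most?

Walk through starts and ends in time order (an end at T is processed before a start at T):
7:00am start M25 → 1
8:00am start M26 → 2
9:00am end M26 → 1
11:30am start M28 → 2
12:00pm end M25 → 1
12:00pm start M27 → 2
2:00pm end M27 → 1
2:00pm end M28 → 0
7:30pm start M29 → 1
9:00pm end M29 → 0
Peak is 2, at 8:00am (M25, M26).

2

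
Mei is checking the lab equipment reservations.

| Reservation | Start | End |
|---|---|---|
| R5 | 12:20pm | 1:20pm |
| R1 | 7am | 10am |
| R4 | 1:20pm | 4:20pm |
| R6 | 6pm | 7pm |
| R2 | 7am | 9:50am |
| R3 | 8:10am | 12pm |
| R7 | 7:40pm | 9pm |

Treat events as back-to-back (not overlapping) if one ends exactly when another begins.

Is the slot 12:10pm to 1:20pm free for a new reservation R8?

R1: ends 10am at or before R8 starts 12:10pm → clear.
R2: ends 9:50am at or before R8 starts 12:10pm → clear.
R3: ends 12pm at or before R8 starts 12:10pm → clear.
R5: starts 12:20pm before R8 ends 1:20pm, and ends 1:20pm after R8 starts 12:10pm → overlap.
R4: starts 1:20pm at or after R8 ends 1:20pm → clear.
R6: starts 6pm at or after R8 ends 1:20pm → clear.
R7: starts 7:40pm at or after R8 ends 1:20pm → clear.
R8 overlaps R5.

No — it overlaps R5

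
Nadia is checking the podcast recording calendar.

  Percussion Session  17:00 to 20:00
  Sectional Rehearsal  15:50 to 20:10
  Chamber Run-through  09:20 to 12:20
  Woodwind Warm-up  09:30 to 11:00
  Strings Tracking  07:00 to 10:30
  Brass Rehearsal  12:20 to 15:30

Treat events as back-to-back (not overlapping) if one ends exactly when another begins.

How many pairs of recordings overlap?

4

Sorted by start: Strings Tracking, Chamber Run-through, Woodwind Warm-up, Brass Rehearsal, Sectional Rehearsal, Percussion Session.
Chamber Run-through starts before Strings Tracking ends → Strings Tracking and Chamber Run-through overlap.
Woodwind Warm-up starts before Strings Tracking ends → Strings Tracking and Woodwind Warm-up overlap.
Brass Rehearsal starts after Strings Tracking ends, so Strings Tracking has no further overlaps.
Woodwind Warm-up starts before Chamber Run-through ends → Chamber Run-through and Woodwind Warm-up overlap.
Brass Rehearsal starts exactly when Chamber Run-through ends (back-to-back, no overlap), so Chamber Run-through has no further overlaps.
Brass Rehearsal starts after Woodwind Warm-up ends, so Woodwind Warm-up has no further overlaps.
Sectional Rehearsal starts after Brass Rehearsal ends, so Brass Rehearsal has no further overlaps.
Percussion Session starts before Sectional Rehearsal ends → Sectional Rehearsal and Percussion Session overlap.
Overlapping pairs: Chamber Run-through & Strings Tracking, Chamber Run-through & Woodwind Warm-up, Percussion Session & Sectional Rehearsal, Strings Tracking & Woodwind Warm-up — 4 in total.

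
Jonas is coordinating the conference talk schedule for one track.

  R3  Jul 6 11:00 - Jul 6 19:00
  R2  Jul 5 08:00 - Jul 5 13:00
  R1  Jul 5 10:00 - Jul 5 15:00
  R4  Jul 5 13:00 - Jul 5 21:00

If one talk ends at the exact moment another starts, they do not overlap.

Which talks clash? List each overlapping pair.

Two intervals overlap when each starts before the other ends.
Sorted by start: R2, R1, R4, R3.
R1 starts before R2 ends → R2 and R1 overlap.
R4 starts exactly when R2 ends (back-to-back, no overlap); R2 is clear from here.
R4 starts before R1 ends → R1 and R4 overlap.
R3 starts after R1 ends.
R3 starts after R4 ends.

R1 & R2, R1 & R4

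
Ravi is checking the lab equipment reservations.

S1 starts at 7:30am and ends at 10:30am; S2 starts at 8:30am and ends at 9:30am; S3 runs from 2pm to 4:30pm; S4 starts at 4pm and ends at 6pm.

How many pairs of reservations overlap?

2

Sorted by start: S1, S2, S3, S4.
S2 starts before S1 ends → S1 and S2 overlap.
S3 starts after S1 ends, so S1 has no further overlaps.
S3 starts after S2 ends, so S2 has no further overlaps.
S4 starts before S3 ends → S3 and S4 overlap.
Overlapping pairs: S1 & S2, S3 & S4 — 2 in total.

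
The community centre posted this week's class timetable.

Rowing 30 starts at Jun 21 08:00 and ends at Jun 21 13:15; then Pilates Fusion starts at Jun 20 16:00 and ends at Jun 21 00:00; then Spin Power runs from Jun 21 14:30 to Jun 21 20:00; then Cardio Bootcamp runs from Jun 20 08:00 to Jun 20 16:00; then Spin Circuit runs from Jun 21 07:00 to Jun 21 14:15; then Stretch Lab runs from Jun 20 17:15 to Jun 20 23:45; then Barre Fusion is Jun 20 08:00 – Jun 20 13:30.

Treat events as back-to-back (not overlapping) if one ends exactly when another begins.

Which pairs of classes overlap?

Check each pair: they overlap iff neither finishes before the other starts.
Sorted by start: Barre Fusion, Cardio Bootcamp, Pilates Fusion, Stretch Lab, Spin Circuit, Rowing 30, Spin Power.
Cardio Bootcamp starts before Barre Fusion ends → Barre Fusion and Cardio Bootcamp overlap.
Pilates Fusion starts after Barre Fusion ends; Barre Fusion is clear from here.
Pilates Fusion starts exactly when Cardio Bootcamp ends (back-to-back, no overlap); Cardio Bootcamp is clear from here.
Stretch Lab starts before Pilates Fusion ends → Pilates Fusion and Stretch Lab overlap.
Spin Circuit starts after Pilates Fusion ends; Pilates Fusion is clear from here.
Spin Circuit starts after Stretch Lab ends; Stretch Lab is clear from here.
Rowing 30 starts before Spin Circuit ends → Spin Circuit and Rowing 30 overlap.
Spin Power starts after Spin Circuit ends.
Spin Power starts after Rowing 30 ends.

Barre Fusion & Cardio Bootcamp, Pilates Fusion & Stretch Lab, Rowing 30 & Spin Circuit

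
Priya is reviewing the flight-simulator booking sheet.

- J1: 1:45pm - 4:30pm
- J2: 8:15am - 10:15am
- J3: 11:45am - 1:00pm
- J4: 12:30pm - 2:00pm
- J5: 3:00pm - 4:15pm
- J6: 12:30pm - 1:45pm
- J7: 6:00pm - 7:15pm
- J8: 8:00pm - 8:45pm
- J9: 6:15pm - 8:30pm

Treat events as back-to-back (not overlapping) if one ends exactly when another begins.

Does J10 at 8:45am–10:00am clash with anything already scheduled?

J2: starts 8:15am before J10 ends 10:00am, and ends 10:15am after J10 starts 8:45am → overlap.
J3: starts 11:45am at or after J10 ends 10:00am → clear.
J4: starts 12:30pm at or after J10 ends 10:00am → clear.
J6: starts 12:30pm at or after J10 ends 10:00am → clear.
J1: starts 1:45pm at or after J10 ends 10:00am → clear.
J5: starts 3:00pm at or after J10 ends 10:00am → clear.
J7: starts 6:00pm at or after J10 ends 10:00am → clear.
J9: starts 6:15pm at or after J10 ends 10:00am → clear.
J8: starts 8:00pm at or after J10 ends 10:00am → clear.
J10 overlaps J2.

Yes — it overlaps J2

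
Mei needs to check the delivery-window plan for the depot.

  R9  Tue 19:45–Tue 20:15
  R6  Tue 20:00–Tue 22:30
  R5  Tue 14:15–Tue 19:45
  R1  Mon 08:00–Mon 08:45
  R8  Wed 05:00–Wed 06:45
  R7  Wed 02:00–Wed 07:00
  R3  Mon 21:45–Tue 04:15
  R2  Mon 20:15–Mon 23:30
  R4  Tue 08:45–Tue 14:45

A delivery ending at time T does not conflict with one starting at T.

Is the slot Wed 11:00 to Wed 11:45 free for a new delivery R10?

Yes — the slot is free

R1: ends Mon 08:45 at or before R10 starts Wed 11:00 → clear.
R2: ends Mon 23:30 at or before R10 starts Wed 11:00 → clear.
R3: ends Tue 04:15 at or before R10 starts Wed 11:00 → clear.
R4: ends Tue 14:45 at or before R10 starts Wed 11:00 → clear.
R5: ends Tue 19:45 at or before R10 starts Wed 11:00 → clear.
R9: ends Tue 20:15 at or before R10 starts Wed 11:00 → clear.
R6: ends Tue 22:30 at or before R10 starts Wed 11:00 → clear.
R7: ends Wed 07:00 at or before R10 starts Wed 11:00 → clear.
R8: ends Wed 06:45 at or before R10 starts Wed 11:00 → clear.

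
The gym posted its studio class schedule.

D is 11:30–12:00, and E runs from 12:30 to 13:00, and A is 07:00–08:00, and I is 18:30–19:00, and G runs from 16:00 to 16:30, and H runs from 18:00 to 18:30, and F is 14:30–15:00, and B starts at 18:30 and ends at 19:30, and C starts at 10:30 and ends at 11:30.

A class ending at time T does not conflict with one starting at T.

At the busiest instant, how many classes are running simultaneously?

Sort all start/end points and keep a running count:
07:00 start A → 1
08:00 end A → 0
10:30 start C → 1
11:30 end C → 0
11:30 start D → 1
12:00 end D → 0
12:30 start E → 1
13:00 end E → 0
14:30 start F → 1
15:00 end F → 0
16:00 start G → 1
16:30 end G → 0
18:00 start H → 1
18:30 end H → 0
18:30 start B → 1
18:30 start I → 2
19:00 end I → 1
19:30 end B → 0
Peak is 2, at 18:30 (B, I).

2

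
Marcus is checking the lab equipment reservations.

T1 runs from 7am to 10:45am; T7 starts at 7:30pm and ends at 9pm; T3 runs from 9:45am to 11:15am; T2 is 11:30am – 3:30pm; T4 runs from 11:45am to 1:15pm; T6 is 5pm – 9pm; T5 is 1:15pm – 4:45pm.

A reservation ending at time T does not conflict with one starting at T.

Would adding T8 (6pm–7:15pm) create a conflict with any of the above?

Yes — it overlaps T6

T1: ends 10:45am at or before T8 starts 6pm → clear.
T3: ends 11:15am at or before T8 starts 6pm → clear.
T2: ends 3:30pm at or before T8 starts 6pm → clear.
T4: ends 1:15pm at or before T8 starts 6pm → clear.
T5: ends 4:45pm at or before T8 starts 6pm → clear.
T6: starts 5pm before T8 ends 7:15pm, and ends 9pm after T8 starts 6pm → overlap.
T7: starts 7:30pm at or after T8 ends 7:15pm → clear.
T8 overlaps T6.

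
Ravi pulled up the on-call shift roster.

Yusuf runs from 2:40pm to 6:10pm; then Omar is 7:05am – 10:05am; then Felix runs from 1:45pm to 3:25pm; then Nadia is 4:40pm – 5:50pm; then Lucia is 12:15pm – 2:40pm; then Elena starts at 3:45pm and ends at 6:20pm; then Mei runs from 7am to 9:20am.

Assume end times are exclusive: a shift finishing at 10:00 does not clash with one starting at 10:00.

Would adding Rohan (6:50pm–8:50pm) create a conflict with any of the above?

No — it doesn't clash with anything

Mei: ends 9:20am at or before Rohan starts 6:50pm → clear.
Omar: ends 10:05am at or before Rohan starts 6:50pm → clear.
Lucia: ends 2:40pm at or before Rohan starts 6:50pm → clear.
Felix: ends 3:25pm at or before Rohan starts 6:50pm → clear.
Yusuf: ends 6:10pm at or before Rohan starts 6:50pm → clear.
Elena: ends 6:20pm at or before Rohan starts 6:50pm → clear.
Nadia: ends 5:50pm at or before Rohan starts 6:50pm → clear.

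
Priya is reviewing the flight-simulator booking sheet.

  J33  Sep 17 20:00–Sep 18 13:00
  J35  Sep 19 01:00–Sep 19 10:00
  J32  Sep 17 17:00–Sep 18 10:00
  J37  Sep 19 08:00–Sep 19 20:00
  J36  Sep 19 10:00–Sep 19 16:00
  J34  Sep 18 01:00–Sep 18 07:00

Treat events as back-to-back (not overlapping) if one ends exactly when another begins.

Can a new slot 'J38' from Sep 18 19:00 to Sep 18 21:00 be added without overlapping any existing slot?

Yes — the slot is free

J32: ends Sep 18 10:00 at or before J38 starts Sep 18 19:00 → clear.
J33: ends Sep 18 13:00 at or before J38 starts Sep 18 19:00 → clear.
J34: ends Sep 18 07:00 at or before J38 starts Sep 18 19:00 → clear.
J35: starts Sep 19 01:00 at or after J38 ends Sep 18 21:00 → clear.
J37: starts Sep 19 08:00 at or after J38 ends Sep 18 21:00 → clear.
J36: starts Sep 19 10:00 at or after J38 ends Sep 18 21:00 → clear.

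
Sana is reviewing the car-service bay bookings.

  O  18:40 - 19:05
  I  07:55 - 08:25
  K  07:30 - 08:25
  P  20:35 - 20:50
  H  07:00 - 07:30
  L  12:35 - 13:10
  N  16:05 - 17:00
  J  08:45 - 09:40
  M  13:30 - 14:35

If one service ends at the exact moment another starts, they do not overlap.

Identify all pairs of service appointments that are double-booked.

Sorted by start: H, K, I, J, L, M, N, O, P.
K starts exactly when H ends (back-to-back, no overlap) — done with H.
I starts before K ends → K and I overlap.
J starts after K ends — done with K.
J starts after I ends — done with I.
L starts after J ends — done with J.
M starts after L ends — done with L.
N starts after M ends — done with M.
O starts after N ends — done with N.
P starts after O ends.

I & K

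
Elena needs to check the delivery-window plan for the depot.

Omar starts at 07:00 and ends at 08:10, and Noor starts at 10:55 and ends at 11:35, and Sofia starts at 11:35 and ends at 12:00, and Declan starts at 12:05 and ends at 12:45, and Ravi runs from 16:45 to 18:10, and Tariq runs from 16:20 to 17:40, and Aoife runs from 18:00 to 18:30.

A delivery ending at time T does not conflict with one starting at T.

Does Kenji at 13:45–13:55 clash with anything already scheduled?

Omar: ends 08:10 at or before Kenji starts 13:45 → clear.
Noor: ends 11:35 at or before Kenji starts 13:45 → clear.
Sofia: ends 12:00 at or before Kenji starts 13:45 → clear.
Declan: ends 12:45 at or before Kenji starts 13:45 → clear.
Tariq: starts 16:20 at or after Kenji ends 13:55 → clear.
Ravi: starts 16:45 at or after Kenji ends 13:55 → clear.
Aoife: starts 18:00 at or after Kenji ends 13:55 → clear.

No — it doesn't clash with anything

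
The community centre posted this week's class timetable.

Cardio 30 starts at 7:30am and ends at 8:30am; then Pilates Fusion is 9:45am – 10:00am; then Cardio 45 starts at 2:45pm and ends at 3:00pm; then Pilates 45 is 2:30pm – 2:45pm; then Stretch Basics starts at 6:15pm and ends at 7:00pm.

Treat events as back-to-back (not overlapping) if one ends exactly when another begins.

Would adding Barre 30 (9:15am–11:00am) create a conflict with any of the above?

Cardio 30: ends 8:30am at or before Barre 30 starts 9:15am → clear.
Pilates Fusion: starts 9:45am before Barre 30 ends 11:00am, and ends 10:00am after Barre 30 starts 9:15am → overlap.
Pilates 45: starts 2:30pm at or after Barre 30 ends 11:00am → clear.
Cardio 45: starts 2:45pm at or after Barre 30 ends 11:00am → clear.
Stretch Basics: starts 6:15pm at or after Barre 30 ends 11:00am → clear.
Barre 30 overlaps Pilates Fusion.

Yes — it overlaps Pilates Fusion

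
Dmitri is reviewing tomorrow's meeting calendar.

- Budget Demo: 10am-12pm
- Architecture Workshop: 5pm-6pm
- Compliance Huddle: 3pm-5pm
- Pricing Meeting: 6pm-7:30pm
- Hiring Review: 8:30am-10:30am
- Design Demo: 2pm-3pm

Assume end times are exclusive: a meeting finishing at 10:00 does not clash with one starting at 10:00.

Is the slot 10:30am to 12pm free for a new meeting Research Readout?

No — it overlaps Budget Demo

Hiring Review: ends 10:30am at or before Research Readout starts 10:30am → clear.
Budget Demo: starts 10am before Research Readout ends 12pm, and ends 12pm after Research Readout starts 10:30am → overlap.
Design Demo: starts 2pm at or after Research Readout ends 12pm → clear.
Compliance Huddle: starts 3pm at or after Research Readout ends 12pm → clear.
Architecture Workshop: starts 5pm at or after Research Readout ends 12pm → clear.
Pricing Meeting: starts 6pm at or after Research Readout ends 12pm → clear.
Research Readout overlaps Budget Demo.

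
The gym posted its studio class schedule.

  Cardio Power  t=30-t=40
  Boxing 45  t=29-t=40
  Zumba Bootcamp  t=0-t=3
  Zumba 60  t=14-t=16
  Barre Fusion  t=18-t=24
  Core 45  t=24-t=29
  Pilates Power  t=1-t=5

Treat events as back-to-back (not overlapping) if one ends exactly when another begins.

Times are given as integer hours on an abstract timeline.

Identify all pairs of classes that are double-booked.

Sorted by start: Zumba Bootcamp, Pilates Power, Zumba 60, Barre Fusion, Core 45, Boxing 45, Cardio Power.
Pilates Power starts before Zumba Bootcamp ends → Zumba Bootcamp and Pilates Power overlap.
Zumba 60 starts after Zumba Bootcamp ends; Zumba Bootcamp is clear from here.
Zumba 60 starts after Pilates Power ends; Pilates Power is clear from here.
Barre Fusion starts after Zumba 60 ends; Zumba 60 is clear from here.
Core 45 starts exactly when Barre Fusion ends (back-to-back, no overlap); Barre Fusion is clear from here.
Boxing 45 starts exactly when Core 45 ends (back-to-back, no overlap); Core 45 is clear from here.
Cardio Power starts before Boxing 45 ends → Boxing 45 and Cardio Power overlap.

Boxing 45 & Cardio Power, Pilates Power & Zumba Bootcamp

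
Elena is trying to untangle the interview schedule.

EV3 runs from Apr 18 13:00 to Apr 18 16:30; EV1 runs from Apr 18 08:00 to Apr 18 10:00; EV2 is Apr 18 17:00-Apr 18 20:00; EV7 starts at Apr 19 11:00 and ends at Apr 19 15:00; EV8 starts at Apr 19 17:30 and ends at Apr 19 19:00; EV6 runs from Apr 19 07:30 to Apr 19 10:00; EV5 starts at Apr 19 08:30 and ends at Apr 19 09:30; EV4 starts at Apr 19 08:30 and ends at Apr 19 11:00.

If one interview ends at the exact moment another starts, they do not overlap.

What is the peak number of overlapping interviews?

3

Sweep the timeline, counting +1 at each start and −1 at each end (ends before starts at a tie):
Apr 18 08:00 start EV1 → 1
Apr 18 10:00 end EV1 → 0
Apr 18 13:00 start EV3 → 1
Apr 18 16:30 end EV3 → 0
Apr 18 17:00 start EV2 → 1
Apr 18 20:00 end EV2 → 0
Apr 19 07:30 start EV6 → 1
Apr 19 08:30 start EV4 → 2
Apr 19 08:30 start EV5 → 3
Apr 19 09:30 end EV5 → 2
Apr 19 10:00 end EV6 → 1
Apr 19 11:00 end EV4 → 0
Apr 19 11:00 start EV7 → 1
Apr 19 15:00 end EV7 → 0
Apr 19 17:30 start EV8 → 1
Apr 19 19:00 end EV8 → 0
Peak is 3, at Apr 19 08:30 (EV4, EV5, EV6).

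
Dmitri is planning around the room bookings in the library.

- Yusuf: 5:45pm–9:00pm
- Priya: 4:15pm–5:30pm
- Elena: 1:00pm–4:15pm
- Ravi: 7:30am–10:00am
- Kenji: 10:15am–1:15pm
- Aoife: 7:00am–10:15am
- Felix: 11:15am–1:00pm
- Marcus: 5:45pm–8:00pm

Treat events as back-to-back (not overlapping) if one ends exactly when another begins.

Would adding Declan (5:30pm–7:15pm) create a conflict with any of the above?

Yes — it overlaps Marcus, Yusuf

Aoife: ends 10:15am at or before Declan starts 5:30pm → clear.
Ravi: ends 10:00am at or before Declan starts 5:30pm → clear.
Kenji: ends 1:15pm at or before Declan starts 5:30pm → clear.
Felix: ends 1:00pm at or before Declan starts 5:30pm → clear.
Elena: ends 4:15pm at or before Declan starts 5:30pm → clear.
Priya: ends 5:30pm at or before Declan starts 5:30pm → clear.
Marcus: starts 5:45pm before Declan ends 7:15pm, and ends 8:00pm after Declan starts 5:30pm → overlap.
Yusuf: starts 5:45pm before Declan ends 7:15pm, and ends 9:00pm after Declan starts 5:30pm → overlap.
Declan overlaps Marcus, Yusuf.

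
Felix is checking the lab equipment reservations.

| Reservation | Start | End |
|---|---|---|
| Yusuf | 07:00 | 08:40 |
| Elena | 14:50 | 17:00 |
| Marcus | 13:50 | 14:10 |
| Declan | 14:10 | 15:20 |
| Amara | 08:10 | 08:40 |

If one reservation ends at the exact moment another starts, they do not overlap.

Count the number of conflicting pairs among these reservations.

2

Sorted by start: Yusuf, Amara, Marcus, Declan, Elena.
Amara starts before Yusuf ends → Yusuf and Amara overlap.
Marcus starts after Yusuf ends — done with Yusuf.
Marcus starts after Amara ends — done with Amara.
Declan starts exactly when Marcus ends (back-to-back, no overlap) — done with Marcus.
Elena starts before Declan ends → Declan and Elena overlap.
Overlapping pairs: Amara & Yusuf, Declan & Elena — 2 in total.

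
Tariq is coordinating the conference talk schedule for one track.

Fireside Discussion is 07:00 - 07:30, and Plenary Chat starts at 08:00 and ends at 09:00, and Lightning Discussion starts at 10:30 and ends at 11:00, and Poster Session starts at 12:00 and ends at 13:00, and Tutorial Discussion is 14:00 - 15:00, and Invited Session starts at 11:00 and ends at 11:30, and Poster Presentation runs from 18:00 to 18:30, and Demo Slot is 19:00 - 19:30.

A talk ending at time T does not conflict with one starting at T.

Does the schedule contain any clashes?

Sorted by start: Fireside Discussion, Plenary Chat, Lightning Discussion, Invited Session, Poster Session, Tutorial Discussion, Poster Presentation, Demo Slot.
Plenary Chat starts after Fireside Discussion ends, so Fireside Discussion has no further overlaps.
Lightning Discussion starts after Plenary Chat ends, so Plenary Chat has no further overlaps.
Invited Session starts exactly when Lightning Discussion ends (back-to-back, no overlap), so Lightning Discussion has no further overlaps.
Poster Session starts after Invited Session ends, so Invited Session has no further overlaps.
Tutorial Discussion starts after Poster Session ends, so Poster Session has no further overlaps.
Poster Presentation starts after Tutorial Discussion ends, so Tutorial Discussion has no further overlaps.
Demo Slot starts after Poster Presentation ends.
Every pair is clear; the schedule has no overlaps.

No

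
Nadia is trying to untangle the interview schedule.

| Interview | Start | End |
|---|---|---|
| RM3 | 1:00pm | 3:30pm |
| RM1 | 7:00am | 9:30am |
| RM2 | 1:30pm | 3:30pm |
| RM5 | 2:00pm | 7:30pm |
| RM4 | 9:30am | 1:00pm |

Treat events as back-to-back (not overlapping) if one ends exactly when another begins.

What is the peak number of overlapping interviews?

Walk through starts and ends in time order (an end at T is processed before a start at T):
7:00am start RM1 → 1
9:30am end RM1 → 0
9:30am start RM4 → 1
1:00pm end RM4 → 0
1:00pm start RM3 → 1
1:30pm start RM2 → 2
2:00pm start RM5 → 3
3:30pm end RM2 → 2
3:30pm end RM3 → 1
7:30pm end RM5 → 0
Peak is 3, at 2:00pm (RM2, RM3, RM5).

3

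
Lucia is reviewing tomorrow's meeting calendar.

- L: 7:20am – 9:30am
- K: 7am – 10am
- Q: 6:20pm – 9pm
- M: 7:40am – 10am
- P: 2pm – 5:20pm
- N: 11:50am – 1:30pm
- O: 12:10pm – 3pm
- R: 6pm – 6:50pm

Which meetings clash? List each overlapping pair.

Sorted by start: K, L, M, N, O, P, R, Q.
L starts before K ends → K and L overlap.
M starts before K ends → K and M overlap.
N starts after K ends — done with K.
M starts before L ends → L and M overlap.
N starts after L ends — done with L.
N starts after M ends — done with M.
O starts before N ends → N and O overlap.
P starts after N ends — done with N.
P starts before O ends → O and P overlap.
R starts after O ends — done with O.
R starts after P ends — done with P.
Q starts before R ends → R and Q overlap.

K & L, K & M, L & M, N & O, O & P, Q & R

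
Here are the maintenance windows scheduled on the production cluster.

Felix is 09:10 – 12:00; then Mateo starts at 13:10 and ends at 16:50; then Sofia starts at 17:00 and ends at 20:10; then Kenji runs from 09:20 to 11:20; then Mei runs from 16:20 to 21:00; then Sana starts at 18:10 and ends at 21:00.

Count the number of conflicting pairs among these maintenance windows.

5

Sorted by start: Felix, Kenji, Mateo, Mei, Sofia, Sana.
Kenji starts before Felix ends → Felix and Kenji overlap.
Mateo starts after Felix ends; Felix is clear from here.
Mateo starts after Kenji ends; Kenji is clear from here.
Mei starts before Mateo ends → Mateo and Mei overlap.
Sofia starts after Mateo ends; Mateo is clear from here.
Sofia starts before Mei ends → Mei and Sofia overlap.
Sana starts before Mei ends → Mei and Sana overlap.
Sana starts before Sofia ends → Sofia and Sana overlap.
Overlapping pairs: Felix & Kenji, Mateo & Mei, Mei & Sana, Mei & Sofia, Sana & Sofia — 5 in total.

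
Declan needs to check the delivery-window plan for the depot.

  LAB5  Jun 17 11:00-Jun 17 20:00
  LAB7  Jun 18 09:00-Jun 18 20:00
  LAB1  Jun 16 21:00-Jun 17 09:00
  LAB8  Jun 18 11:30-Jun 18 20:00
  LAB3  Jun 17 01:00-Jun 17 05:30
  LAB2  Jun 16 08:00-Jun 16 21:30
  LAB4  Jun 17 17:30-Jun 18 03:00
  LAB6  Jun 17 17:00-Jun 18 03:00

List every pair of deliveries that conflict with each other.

LAB1 & LAB2, LAB1 & LAB3, LAB4 & LAB5, LAB4 & LAB6, LAB5 & LAB6, LAB7 & LAB8

Sorted by start: LAB2, LAB1, LAB3, LAB5, LAB6, LAB4, LAB7, LAB8.
LAB1 starts before LAB2 ends → LAB2 and LAB1 overlap.
LAB3 starts after LAB2 ends, so nothing later overlaps LAB2 either.
LAB3 starts before LAB1 ends → LAB1 and LAB3 overlap.
LAB5 starts after LAB1 ends, so nothing later overlaps LAB1 either.
LAB5 starts after LAB3 ends, so nothing later overlaps LAB3 either.
LAB6 starts before LAB5 ends → LAB5 and LAB6 overlap.
LAB4 starts before LAB5 ends → LAB5 and LAB4 overlap.
LAB7 starts after LAB5 ends, so nothing later overlaps LAB5 either.
LAB4 starts before LAB6 ends → LAB6 and LAB4 overlap.
LAB7 starts after LAB6 ends, so nothing later overlaps LAB6 either.
LAB7 starts after LAB4 ends, so nothing later overlaps LAB4 either.
LAB8 starts before LAB7 ends → LAB7 and LAB8 overlap.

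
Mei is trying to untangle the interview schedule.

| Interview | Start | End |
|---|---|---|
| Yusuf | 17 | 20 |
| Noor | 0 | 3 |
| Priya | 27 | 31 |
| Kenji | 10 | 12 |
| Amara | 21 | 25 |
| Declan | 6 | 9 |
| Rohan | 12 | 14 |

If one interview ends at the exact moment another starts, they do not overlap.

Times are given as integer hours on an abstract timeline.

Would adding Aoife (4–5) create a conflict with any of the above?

Noor: ends 3 at or before Aoife starts 4 → clear.
Declan: starts 6 at or after Aoife ends 5 → clear.
Kenji: starts 10 at or after Aoife ends 5 → clear.
Rohan: starts 12 at or after Aoife ends 5 → clear.
Yusuf: starts 17 at or after Aoife ends 5 → clear.
Amara: starts 21 at or after Aoife ends 5 → clear.
Priya: starts 27 at or after Aoife ends 5 → clear.

No — it doesn't clash with anything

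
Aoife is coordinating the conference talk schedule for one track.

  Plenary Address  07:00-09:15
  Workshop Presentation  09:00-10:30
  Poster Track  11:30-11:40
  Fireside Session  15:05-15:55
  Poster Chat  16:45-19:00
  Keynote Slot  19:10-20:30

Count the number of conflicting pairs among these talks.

1

Sorted by start: Plenary Address, Workshop Presentation, Poster Track, Fireside Session, Poster Chat, Keynote Slot.
Workshop Presentation starts before Plenary Address ends → Plenary Address and Workshop Presentation overlap.
Poster Track starts after Plenary Address ends; Plenary Address is clear from here.
Poster Track starts after Workshop Presentation ends; Workshop Presentation is clear from here.
Fireside Session starts after Poster Track ends; Poster Track is clear from here.
Poster Chat starts after Fireside Session ends; Fireside Session is clear from here.
Keynote Slot starts after Poster Chat ends.
Overlapping pairs: Plenary Address & Workshop Presentation — 1 in total.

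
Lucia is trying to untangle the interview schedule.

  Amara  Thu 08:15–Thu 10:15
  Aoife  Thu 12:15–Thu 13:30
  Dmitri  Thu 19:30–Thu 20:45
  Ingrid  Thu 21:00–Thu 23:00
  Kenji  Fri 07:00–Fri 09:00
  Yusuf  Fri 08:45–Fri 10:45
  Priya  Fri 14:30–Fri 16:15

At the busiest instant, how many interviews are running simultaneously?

2

Sort all start/end points and keep a running count:
Thu 08:15 start Amara → 1
Thu 10:15 end Amara → 0
Thu 12:15 start Aoife → 1
Thu 13:30 end Aoife → 0
Thu 19:30 start Dmitri → 1
Thu 20:45 end Dmitri → 0
Thu 21:00 start Ingrid → 1
Thu 23:00 end Ingrid → 0
Fri 07:00 start Kenji → 1
Fri 08:45 start Yusuf → 2
Fri 09:00 end Kenji → 1
Fri 10:45 end Yusuf → 0
Fri 14:30 start Priya → 1
Fri 16:15 end Priya → 0
Peak is 2, at Fri 08:45 (Kenji, Yusuf).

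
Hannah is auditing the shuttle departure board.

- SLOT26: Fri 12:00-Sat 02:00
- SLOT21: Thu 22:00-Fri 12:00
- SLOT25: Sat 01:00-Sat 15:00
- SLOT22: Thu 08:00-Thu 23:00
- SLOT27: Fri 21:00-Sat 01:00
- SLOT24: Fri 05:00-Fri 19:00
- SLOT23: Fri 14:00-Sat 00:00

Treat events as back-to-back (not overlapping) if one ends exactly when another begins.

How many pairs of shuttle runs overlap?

Sorted by start: SLOT22, SLOT21, SLOT24, SLOT26, SLOT23, SLOT27, SLOT25.
SLOT21 starts before SLOT22 ends → SLOT22 and SLOT21 overlap.
SLOT24 starts after SLOT22 ends, so SLOT22 has no further overlaps.
SLOT24 starts before SLOT21 ends → SLOT21 and SLOT24 overlap.
SLOT26 starts exactly when SLOT21 ends (back-to-back, no overlap), so SLOT21 has no further overlaps.
SLOT26 starts before SLOT24 ends → SLOT24 and SLOT26 overlap.
SLOT23 starts before SLOT24 ends → SLOT24 and SLOT23 overlap.
SLOT27 starts after SLOT24 ends, so SLOT24 has no further overlaps.
SLOT23 starts before SLOT26 ends → SLOT26 and SLOT23 overlap.
SLOT27 starts before SLOT26 ends → SLOT26 and SLOT27 overlap.
SLOT25 starts before SLOT26 ends → SLOT26 and SLOT25 overlap.
SLOT27 starts before SLOT23 ends → SLOT23 and SLOT27 overlap.
SLOT25 starts after SLOT23 ends.
SLOT25 starts exactly when SLOT27 ends (back-to-back, no overlap).
Overlapping pairs: SLOT21 & SLOT22, SLOT21 & SLOT24, SLOT23 & SLOT24, SLOT23 & SLOT26, SLOT23 & SLOT27, SLOT24 & SLOT26, SLOT25 & SLOT26, SLOT26 & SLOT27 — 8 in total.

8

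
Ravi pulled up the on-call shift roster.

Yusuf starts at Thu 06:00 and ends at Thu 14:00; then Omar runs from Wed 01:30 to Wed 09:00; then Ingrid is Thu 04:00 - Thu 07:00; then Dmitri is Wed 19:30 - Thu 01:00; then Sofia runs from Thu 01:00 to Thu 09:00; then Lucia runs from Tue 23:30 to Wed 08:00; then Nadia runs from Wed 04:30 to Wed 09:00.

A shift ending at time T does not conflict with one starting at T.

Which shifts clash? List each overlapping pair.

Check each pair: they overlap iff neither finishes before the other starts.
Sorted by start: Lucia, Omar, Nadia, Dmitri, Sofia, Ingrid, Yusuf.
Omar starts before Lucia ends → Lucia and Omar overlap.
Nadia starts before Lucia ends → Lucia and Nadia overlap.
Dmitri starts after Lucia ends; Lucia is clear from here.
Nadia starts before Omar ends → Omar and Nadia overlap.
Dmitri starts after Omar ends; Omar is clear from here.
Dmitri starts after Nadia ends; Nadia is clear from here.
Sofia starts exactly when Dmitri ends (back-to-back, no overlap); Dmitri is clear from here.
Ingrid starts before Sofia ends → Sofia and Ingrid overlap.
Yusuf starts before Sofia ends → Sofia and Yusuf overlap.
Yusuf starts before Ingrid ends → Ingrid and Yusuf overlap.

Ingrid & Sofia, Ingrid & Yusuf, Lucia & Nadia, Lucia & Omar, Nadia & Omar, Sofia & Yusuf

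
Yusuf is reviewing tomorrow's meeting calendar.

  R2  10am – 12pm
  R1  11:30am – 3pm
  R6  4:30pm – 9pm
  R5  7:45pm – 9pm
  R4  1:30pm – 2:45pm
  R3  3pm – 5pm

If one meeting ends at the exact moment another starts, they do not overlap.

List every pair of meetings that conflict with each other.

Sorted by start: R2, R1, R4, R3, R6, R5.
R1 starts before R2 ends → R2 and R1 overlap.
R4 starts after R2 ends — done with R2.
R4 starts before R1 ends → R1 and R4 overlap.
R3 starts exactly when R1 ends (back-to-back, no overlap) — done with R1.
R3 starts after R4 ends — done with R4.
R6 starts before R3 ends → R3 and R6 overlap.
R5 starts after R3 ends.
R5 starts before R6 ends → R6 and R5 overlap.

R1 & R2, R1 & R4, R3 & R6, R5 & R6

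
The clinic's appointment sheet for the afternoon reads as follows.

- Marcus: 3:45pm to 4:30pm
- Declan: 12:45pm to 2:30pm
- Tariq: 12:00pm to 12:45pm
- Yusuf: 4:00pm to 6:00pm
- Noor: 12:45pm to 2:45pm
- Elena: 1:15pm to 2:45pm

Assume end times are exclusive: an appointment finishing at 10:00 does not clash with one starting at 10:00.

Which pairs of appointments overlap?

Two intervals overlap when each starts before the other ends.
Sorted by start: Tariq, Declan, Noor, Elena, Marcus, Yusuf.
Declan starts exactly when Tariq ends (back-to-back, no overlap); Tariq is clear from here.
Noor starts before Declan ends → Declan and Noor overlap.
Elena starts before Declan ends → Declan and Elena overlap.
Marcus starts after Declan ends; Declan is clear from here.
Elena starts before Noor ends → Noor and Elena overlap.
Marcus starts after Noor ends; Noor is clear from here.
Marcus starts after Elena ends; Elena is clear from here.
Yusuf starts before Marcus ends → Marcus and Yusuf overlap.

Declan & Elena, Declan & Noor, Elena & Noor, Marcus & Yusuf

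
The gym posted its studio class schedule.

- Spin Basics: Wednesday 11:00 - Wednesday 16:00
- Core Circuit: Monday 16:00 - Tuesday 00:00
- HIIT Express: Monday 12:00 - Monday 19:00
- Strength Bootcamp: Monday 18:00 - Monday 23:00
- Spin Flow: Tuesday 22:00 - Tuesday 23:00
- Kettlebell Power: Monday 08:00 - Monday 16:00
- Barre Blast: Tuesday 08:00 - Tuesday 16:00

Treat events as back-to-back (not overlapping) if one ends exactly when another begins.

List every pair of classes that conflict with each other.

Core Circuit & HIIT Express, Core Circuit & Strength Bootcamp, HIIT Express & Kettlebell Power, HIIT Express & Strength Bootcamp

Sorted by start: Kettlebell Power, HIIT Express, Core Circuit, Strength Bootcamp, Barre Blast, Spin Flow, Spin Basics.
HIIT Express starts before Kettlebell Power ends → Kettlebell Power and HIIT Express overlap.
Core Circuit starts exactly when Kettlebell Power ends (back-to-back, no overlap) — done with Kettlebell Power.
Core Circuit starts before HIIT Express ends → HIIT Express and Core Circuit overlap.
Strength Bootcamp starts before HIIT Express ends → HIIT Express and Strength Bootcamp overlap.
Barre Blast starts after HIIT Express ends — done with HIIT Express.
Strength Bootcamp starts before Core Circuit ends → Core Circuit and Strength Bootcamp overlap.
Barre Blast starts after Core Circuit ends — done with Core Circuit.
Barre Blast starts after Strength Bootcamp ends — done with Strength Bootcamp.
Spin Flow starts after Barre Blast ends — done with Barre Blast.
Spin Basics starts after Spin Flow ends.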